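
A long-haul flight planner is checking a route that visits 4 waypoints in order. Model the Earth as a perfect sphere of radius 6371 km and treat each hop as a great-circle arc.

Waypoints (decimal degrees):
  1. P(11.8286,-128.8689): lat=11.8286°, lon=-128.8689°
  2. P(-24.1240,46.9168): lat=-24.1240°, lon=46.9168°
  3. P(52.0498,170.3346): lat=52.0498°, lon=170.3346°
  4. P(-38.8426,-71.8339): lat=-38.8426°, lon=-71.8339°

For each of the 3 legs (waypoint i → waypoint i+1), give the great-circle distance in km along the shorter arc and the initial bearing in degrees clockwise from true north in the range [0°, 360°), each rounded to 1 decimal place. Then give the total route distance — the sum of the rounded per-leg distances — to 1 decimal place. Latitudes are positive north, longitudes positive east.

Leg 1: dist=18577.4 km, bearing=162.6°
Leg 2: dist=14361.2 km, bearing=41.4°
Leg 3: dist=15112.0 km, bearing=98.2°
Total: 48050.6 km

Leg 1: φ1=0.2064480, φ2=-0.4210432, Δφ=-0.6274912, Δλ=3.0680392 rad; a=sin²(Δφ/2)+cosφ1·cosφ2·sin²(Δλ/2)=0.9873236935; c=2·atan2(√a, √(1-a))=2.915935972; dist=6371·c=18577.428 ≈ 18577.4 km; running total=18577.4 km
Leg 1 bearing: y=sinΔλ·cosφ2=0.06706897, x=cosφ1·sinφ2-sinφ1·cosφ2·cosΔλ=-0.21345778; θ=atan2(y, x)=162.5572° ≈ 162.6°
Leg 2: φ1=-0.4210432, φ2=0.9084404, Δφ=1.3294836, Δλ=2.1540470 rad; a=sin²(Δφ/2)+cosφ1·cosφ2·sin²(Δλ/2)=0.8157002178; c=2·atan2(√a, √(1-a))=2.254154162; dist=6371·c=14361.216 ≈ 14361.2 km; running total=32938.6 km
Leg 2 bearing: y=sinΔλ·cosφ2=0.51330647, x=cosφ1·sinφ2-sinφ1·cosφ2·cosΔλ=0.58124862; θ=atan2(y, x)=41.4480° ≈ 41.4°
Leg 3: φ1=0.9084404, φ2=-0.6779313, Δφ=-1.5863716, Δλ=-4.2266377 rad; a=sin²(Δφ/2)+cosφ1·cosφ2·sin²(Δλ/2)=0.8590944218; c=2·atan2(√a, √(1-a))=2.371992334; dist=6371·c=15111.963 ≈ 15112.0 km; running total=48050.6 km
Leg 3 bearing: y=sinΔλ·cosφ2=0.68877542, x=cosφ1·sinφ2-sinφ1·cosφ2·cosΔλ=-0.09896064; θ=atan2(y, x)=98.1761° ≈ 98.2°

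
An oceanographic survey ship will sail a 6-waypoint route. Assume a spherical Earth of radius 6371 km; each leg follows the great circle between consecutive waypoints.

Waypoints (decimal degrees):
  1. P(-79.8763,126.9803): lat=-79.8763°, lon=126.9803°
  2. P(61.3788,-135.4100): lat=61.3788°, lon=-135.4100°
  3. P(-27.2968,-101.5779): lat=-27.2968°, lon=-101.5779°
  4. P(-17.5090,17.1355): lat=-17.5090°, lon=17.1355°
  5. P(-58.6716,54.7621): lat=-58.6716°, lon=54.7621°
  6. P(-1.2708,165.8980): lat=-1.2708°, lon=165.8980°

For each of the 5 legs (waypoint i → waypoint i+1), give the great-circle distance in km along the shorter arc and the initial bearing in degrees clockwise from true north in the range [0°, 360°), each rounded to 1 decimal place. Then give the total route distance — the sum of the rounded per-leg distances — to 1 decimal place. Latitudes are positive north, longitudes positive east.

Leg 1: dist=16799.2 km, bearing=79.1°
Leg 2: dist=10319.6 km, bearing=150.3°
Leg 3: dist=11743.9 km, bearing=119.7°
Leg 4: dist=5502.0 km, bearing=155.3°
Leg 5: dist=11086.1 km, bearing=108.9°
Total: 55450.8 km

Leg 1: φ1=-1.3941044, φ2=1.0712622, Δφ=2.4653666, Δλ=-4.5795747 rad; a=sin²(Δφ/2)+cosφ1·cosφ2·sin²(Δλ/2)=0.9376443930; c=2·atan2(√a, √(1-a))=2.636828979; dist=6371·c=16799.237 ≈ 16799.2 km; running total=16799.2 km
Leg 1 bearing: y=sinΔλ·cosφ2=0.47479805, x=cosφ1·sinφ2-sinφ1·cosφ2·cosΔλ=0.09184961; θ=atan2(y, x)=79.0514° ≈ 79.1°
Leg 2: φ1=1.0712622, φ2=-0.4764190, Δφ=-1.5476812, Δλ=0.5904815 rad; a=sin²(Δφ/2)+cosφ1·cosφ2·sin²(Δλ/2)=0.5244826427; c=2·atan2(√a, √(1-a))=1.619781200; dist=6371·c=10319.626 ≈ 10319.6 km; running total=27118.8 km
Leg 2 bearing: y=sinΔλ·cosφ2=0.49476176, x=cosφ1·sinφ2-sinφ1·cosφ2·cosΔλ=-0.86764809; θ=atan2(y, x)=150.3068° ≈ 150.3°
Leg 3: φ1=-0.4764190, φ2=-0.3055897, Δφ=0.1708293, Δλ=2.0719397 rad; a=sin²(Δφ/2)+cosφ1·cosφ2·sin²(Δλ/2)=0.6345886681; c=2·atan2(√a, √(1-a))=1.843335065; dist=6371·c=11743.888 ≈ 11743.9 km; running total=38862.7 km
Leg 3 bearing: y=sinΔλ·cosφ2=0.83640059, x=cosφ1·sinφ2-sinφ1·cosφ2·cosΔλ=-0.47747001; θ=atan2(y, x)=119.7204° ≈ 119.7°
Leg 4: φ1=-0.3055897, φ2=-1.0240126, Δφ=-0.7184229, Δλ=0.6567081 rad; a=sin²(Δφ/2)+cosφ1·cosφ2·sin²(Δλ/2)=0.1751448472; c=2·atan2(√a, √(1-a))=0.863593038; dist=6371·c=5501.951 ≈ 5502.0 km; running total=44364.7 km
Leg 4 bearing: y=sinΔλ·cosφ2=0.31743167, x=cosφ1·sinφ2-sinφ1·cosφ2·cosΔλ=-0.69073414; θ=atan2(y, x)=155.3185° ≈ 155.3°
Leg 5: φ1=-1.0240126, φ2=-0.0221796, Δφ=1.0018330, Δλ=1.9396874 rad; a=sin²(Δφ/2)+cosφ1·cosφ2·sin²(Δλ/2)=0.5842455670; c=2·atan2(√a, √(1-a))=1.740095044; dist=6371·c=11086.146 ≈ 11086.1 km; running total=55450.8 km
Leg 5 bearing: y=sinΔλ·cosφ2=0.93249838, x=cosφ1·sinφ2-sinφ1·cosφ2·cosΔλ=-0.31946442; θ=atan2(y, x)=108.9109° ≈ 108.9°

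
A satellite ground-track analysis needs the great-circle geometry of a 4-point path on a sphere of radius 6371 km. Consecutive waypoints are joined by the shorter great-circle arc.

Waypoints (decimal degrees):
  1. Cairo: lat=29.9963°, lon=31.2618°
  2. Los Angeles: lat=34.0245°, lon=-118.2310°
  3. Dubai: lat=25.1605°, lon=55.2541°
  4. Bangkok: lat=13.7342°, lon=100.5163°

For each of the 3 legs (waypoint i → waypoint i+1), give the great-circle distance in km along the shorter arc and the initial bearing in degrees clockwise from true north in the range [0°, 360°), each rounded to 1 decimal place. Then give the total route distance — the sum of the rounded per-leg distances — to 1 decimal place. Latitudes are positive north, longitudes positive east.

Leg 1: φ1=0.5235342, φ2=0.5938396, Δφ=0.0703054, Δλ=-2.6091416 rad; a=sin²(Δφ/2)+cosφ1·cosφ2·sin²(Δλ/2)=0.6693391130; c=2·atan2(√a, √(1-a))=1.916308074; dist=6371·c=12208.799 ≈ 12208.8 km; running total=12208.8 km
Leg 1 bearing: y=sinΔλ·cosφ2=-0.42073671, x=cosφ1·sinφ2-sinφ1·cosφ2·cosΔλ=0.84159235; θ=atan2(y, x)=-26.5618° <0 so +360° → 333.4382° ≈ 333.4°
Leg 2: φ1=0.5938396, φ2=0.4391336, Δφ=-0.1547060, Δλ=3.0278862 rad; a=sin²(Δφ/2)+cosφ1·cosφ2·sin²(Δλ/2)=0.7537117309; c=2·atan2(√a, √(1-a))=2.102988400; dist=6371·c=13398.139 ≈ 13398.1 km; running total=25606.9 km
Leg 2 bearing: y=sinΔλ·cosφ2=0.10269640, x=cosφ1·sinφ2-sinφ1·cosφ2·cosΔλ=0.85555531; θ=atan2(y, x)=6.8447° ≈ 6.8°
Leg 3: φ1=0.4391336, φ2=0.2397070, Δφ=-0.1994266, Δλ=0.7899744 rad; a=sin²(Δφ/2)+cosφ1·cosφ2·sin²(Δλ/2)=0.1400974786; c=2·atan2(√a, √(1-a))=0.767274896; dist=6371·c=4888.308 ≈ 4888.3 km; running total=30495.2 km
Leg 3 bearing: y=sinΔλ·cosφ2=0.69002506, x=cosφ1·sinφ2-sinφ1·cosφ2·cosΔλ=-0.07580315; θ=atan2(y, x)=96.2691° ≈ 96.3°

Leg 1: dist=12208.8 km, bearing=333.4°
Leg 2: dist=13398.1 km, bearing=6.8°
Leg 3: dist=4888.3 km, bearing=96.3°
Total: 30495.2 km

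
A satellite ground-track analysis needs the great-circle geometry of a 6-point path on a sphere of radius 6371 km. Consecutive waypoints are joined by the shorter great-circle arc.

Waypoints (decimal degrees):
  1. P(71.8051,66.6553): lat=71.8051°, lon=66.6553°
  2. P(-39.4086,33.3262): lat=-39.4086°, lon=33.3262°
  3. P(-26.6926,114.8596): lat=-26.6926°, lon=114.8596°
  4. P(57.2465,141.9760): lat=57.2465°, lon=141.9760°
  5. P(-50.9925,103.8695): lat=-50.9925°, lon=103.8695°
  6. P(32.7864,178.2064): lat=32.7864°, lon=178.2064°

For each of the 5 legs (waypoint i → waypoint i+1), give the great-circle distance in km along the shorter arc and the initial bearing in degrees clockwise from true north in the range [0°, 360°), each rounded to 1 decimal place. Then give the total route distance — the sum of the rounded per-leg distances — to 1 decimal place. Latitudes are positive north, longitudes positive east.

Leg 1: dist=12639.9 km, bearing=207.6°
Leg 2: dist=7477.2 km, bearing=106.6°
Leg 3: dist=9673.2 km, bearing=14.3°
Leg 4: dist=12529.3 km, bearing=204.9°
Leg 5: dist=11801.8 km, bearing=57.4°
Total: 54121.4 km

Leg 1: φ1=1.2532354, φ2=-0.6878098, Δφ=-1.9410452, Δλ=-0.5817025 rad; a=sin²(Δφ/2)+cosφ1·cosφ2·sin²(Δλ/2)=0.7007636709; c=2·atan2(√a, √(1-a))=1.983980247; dist=6371·c=12639.938 ≈ 12639.9 km; running total=12639.9 km
Leg 1 bearing: y=sinΔλ·cosφ2=-0.42452398, x=cosφ1·sinφ2-sinφ1·cosφ2·cosΔλ=-0.81151413; θ=atan2(y, x)=-152.3848° <0 so +360° → 207.6152° ≈ 207.6°
Leg 2: φ1=-0.6878098, φ2=-0.4658738, Δφ=0.2219361, Δλ=1.4230263 rad; a=sin²(Δφ/2)+cosφ1·cosφ2·sin²(Δλ/2)=0.3065950772; c=2·atan2(√a, √(1-a))=1.173626693; dist=6371·c=7477.176 ≈ 7477.2 km; running total=20117.1 km
Leg 2 bearing: y=sinΔλ·cosφ2=0.88369269, x=cosφ1·sinφ2-sinφ1·cosφ2·cosΔλ=-0.26356283; θ=atan2(y, x)=106.6073° ≈ 106.6°
Leg 3: φ1=-0.4658738, φ2=0.9991399, Δφ=1.4650137, Δλ=0.4732705 rad; a=sin²(Δφ/2)+cosφ1·cosφ2·sin²(Δλ/2)=0.4737726099; c=2·atan2(√a, √(1-a))=1.518317462; dist=6371·c=9673.201 ≈ 9673.2 km; running total=29790.3 km
Leg 3 bearing: y=sinΔλ·cosφ2=0.24659942, x=cosφ1·sinφ2-sinφ1·cosφ2·cosΔλ=0.96769687; θ=atan2(y, x)=14.2965° ≈ 14.3°
Leg 4: φ1=0.9991399, φ2=-0.8899870, Δφ=-1.8891269, Δλ=-0.6650839 rad; a=sin²(Δφ/2)+cosφ1·cosφ2·sin²(Δλ/2)=0.6927805508; c=2·atan2(√a, √(1-a))=1.966612192; dist=6371·c=12529.286 ≈ 12529.3 km; running total=42319.6 km
Leg 4 bearing: y=sinΔλ·cosφ2=-0.38843221, x=cosφ1·sinφ2-sinφ1·cosφ2·cosΔλ=-0.83693671; θ=atan2(y, x)=-155.1034° <0 so +360° → 204.8966° ≈ 204.9°
Leg 5: φ1=-0.8899870, φ2=0.5722306, Δφ=1.4622176, Δλ=1.2974237 rad; a=sin²(Δφ/2)+cosφ1·cosφ2·sin²(Δλ/2)=0.6389629847; c=2·atan2(√a, √(1-a))=1.852430666; dist=6371·c=11801.836 ≈ 11801.8 km; running total=54121.4 km
Leg 5 bearing: y=sinΔλ·cosφ2=0.80947664, x=cosφ1·sinφ2-sinφ1·cosφ2·cosΔλ=0.51720859; θ=atan2(y, x)=57.4238° ≈ 57.4°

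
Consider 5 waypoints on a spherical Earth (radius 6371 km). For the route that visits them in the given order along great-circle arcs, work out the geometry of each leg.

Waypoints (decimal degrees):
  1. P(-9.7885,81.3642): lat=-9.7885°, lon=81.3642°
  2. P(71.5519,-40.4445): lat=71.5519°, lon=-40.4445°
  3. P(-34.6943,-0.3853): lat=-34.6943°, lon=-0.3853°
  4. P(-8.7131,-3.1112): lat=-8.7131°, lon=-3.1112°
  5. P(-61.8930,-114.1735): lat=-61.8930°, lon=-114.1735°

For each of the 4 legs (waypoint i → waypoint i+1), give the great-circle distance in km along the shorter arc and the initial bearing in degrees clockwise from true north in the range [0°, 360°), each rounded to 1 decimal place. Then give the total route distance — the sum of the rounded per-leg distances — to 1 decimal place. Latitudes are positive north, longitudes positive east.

Leg 1: φ1=-0.1708416, φ2=1.2488162, Δφ=1.4196578, Δλ=-2.1259629 rad; a=sin²(Δφ/2)+cosφ1·cosφ2·sin²(Δλ/2)=0.6628201917; c=2·atan2(√a, √(1-a))=1.902485277; dist=6371·c=12120.734 ≈ 12120.7 km; running total=12120.7 km
Leg 1 bearing: y=sinΔλ·cosφ2=-0.26891940, x=cosφ1·sinφ2-sinφ1·cosφ2·cosΔλ=0.90644398; θ=atan2(y, x)=-16.5243° <0 so +360° → 343.4757° ≈ 343.5°
Leg 2: φ1=1.2488162, φ2=-0.6055298, Δφ=-1.8543460, Δλ=0.6991649 rad; a=sin²(Δφ/2)+cosφ1·cosφ2·sin²(Δλ/2)=0.6704046019; c=2·atan2(√a, √(1-a))=1.918573824; dist=6371·c=12223.234 ≈ 12223.2 km; running total=24343.9 km
Leg 2 bearing: y=sinΔλ·cosφ2=0.52915090, x=cosφ1·sinφ2-sinφ1·cosφ2·cosΔλ=-0.77707684; θ=atan2(y, x)=145.7471° ≈ 145.7°
Leg 3: φ1=-0.6055298, φ2=-0.1520723, Δφ=0.4534575, Δλ=-0.0475759 rad; a=sin²(Δφ/2)+cosφ1·cosφ2·sin²(Δλ/2)=0.0509908818; c=2·atan2(√a, √(1-a))=0.455552163; dist=6371·c=2902.323 ≈ 2902.3 km; running total=27246.2 km
Leg 3 bearing: y=sinΔλ·cosφ2=-0.04700913, x=cosφ1·sinφ2-sinφ1·cosφ2·cosΔλ=0.43743958; θ=atan2(y, x)=-6.1337° <0 so +360° → 353.8663° ≈ 353.9°
Leg 4: φ1=-0.1520723, φ2=-1.0802366, Δφ=-0.9281644, Δλ=-1.9384028 rad; a=sin²(Δφ/2)+cosφ1·cosφ2·sin²(Δλ/2)=0.5168682302; c=2·atan2(√a, √(1-a))=1.604539190; dist=6371·c=10222.519 ≈ 10222.5 km; running total=37468.7 km
Leg 4 bearing: y=sinΔλ·cosφ2=-0.43964424, x=cosφ1·sinφ2-sinφ1·cosφ2·cosΔλ=-0.89753818; θ=atan2(y, x)=-153.9028° <0 so +360° → 206.0972° ≈ 206.1°

Leg 1: dist=12120.7 km, bearing=343.5°
Leg 2: dist=12223.2 km, bearing=145.7°
Leg 3: dist=2902.3 km, bearing=353.9°
Leg 4: dist=10222.5 km, bearing=206.1°
Total: 37468.7 km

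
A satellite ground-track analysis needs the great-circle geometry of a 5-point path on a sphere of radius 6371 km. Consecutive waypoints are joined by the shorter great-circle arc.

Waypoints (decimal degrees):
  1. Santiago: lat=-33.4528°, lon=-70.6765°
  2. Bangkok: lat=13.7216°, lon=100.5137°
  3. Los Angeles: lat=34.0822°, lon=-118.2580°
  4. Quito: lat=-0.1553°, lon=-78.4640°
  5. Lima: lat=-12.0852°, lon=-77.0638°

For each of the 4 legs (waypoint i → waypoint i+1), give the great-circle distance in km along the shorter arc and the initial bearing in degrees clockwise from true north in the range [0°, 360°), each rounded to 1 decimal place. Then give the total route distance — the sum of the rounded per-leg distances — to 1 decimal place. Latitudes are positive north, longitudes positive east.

Leg 1: φ1=-0.5838615, φ2=0.2394871, Δφ=0.8233486, Δλ=2.9878326 rad; a=sin²(Δφ/2)+cosφ1·cosφ2·sin²(Δλ/2)=0.9658621978; c=2·atan2(√a, √(1-a))=2.769928843; dist=6371·c=17647.217 ≈ 17647.2 km; running total=17647.2 km
Leg 1 bearing: y=sinΔλ·cosφ2=0.14878379, x=cosφ1·sinφ2-sinφ1·cosφ2·cosΔλ=-0.33128996; θ=atan2(y, x)=155.8149° ≈ 155.8°
Leg 2: φ1=0.2394871, φ2=0.5948466, Δφ=0.3553595, Δλ=-3.8182865 rad; a=sin²(Δφ/2)+cosφ1·cosφ2·sin²(Δλ/2)=0.7471882536; c=2·atan2(√a, √(1-a))=2.087913733; dist=6371·c=13302.098 ≈ 13302.1 km; running total=30949.3 km
Leg 2 bearing: y=sinΔλ·cosφ2=0.51865599, x=cosφ1·sinφ2-sinφ1·cosφ2·cosΔλ=0.69755848; θ=atan2(y, x)=36.6319° ≈ 36.6°
Leg 3: φ1=0.5948466, φ2=-0.0027105, Δφ=-0.5975571, Δλ=0.6945363 rad; a=sin²(Δφ/2)+cosφ1·cosφ2·sin²(Δλ/2)=0.1825734192; c=2·atan2(√a, √(1-a))=0.882977871; dist=6371·c=5625.452 ≈ 5625.5 km; running total=36574.8 km
Leg 3 bearing: y=sinΔλ·cosφ2=0.64002689, x=cosφ1·sinφ2-sinφ1·cosφ2·cosΔλ=-0.43281294; θ=atan2(y, x)=124.0682° ≈ 124.1°
Leg 4: φ1=-0.0027105, φ2=-0.2109265, Δφ=-0.2082160, Δλ=0.0244381 rad; a=sin²(Δφ/2)+cosφ1·cosφ2·sin²(Δλ/2)=0.0109453666; c=2·atan2(√a, √(1-a))=0.209623807; dist=6371·c=1335.513 ≈ 1335.5 km; running total=37910.3 km
Leg 4 bearing: y=sinΔλ·cosφ2=0.02389411, x=cosφ1·sinφ2-sinφ1·cosφ2·cosΔλ=-0.20671559; θ=atan2(y, x)=173.4065° ≈ 173.4°

Leg 1: dist=17647.2 km, bearing=155.8°
Leg 2: dist=13302.1 km, bearing=36.6°
Leg 3: dist=5625.5 km, bearing=124.1°
Leg 4: dist=1335.5 km, bearing=173.4°
Total: 37910.3 km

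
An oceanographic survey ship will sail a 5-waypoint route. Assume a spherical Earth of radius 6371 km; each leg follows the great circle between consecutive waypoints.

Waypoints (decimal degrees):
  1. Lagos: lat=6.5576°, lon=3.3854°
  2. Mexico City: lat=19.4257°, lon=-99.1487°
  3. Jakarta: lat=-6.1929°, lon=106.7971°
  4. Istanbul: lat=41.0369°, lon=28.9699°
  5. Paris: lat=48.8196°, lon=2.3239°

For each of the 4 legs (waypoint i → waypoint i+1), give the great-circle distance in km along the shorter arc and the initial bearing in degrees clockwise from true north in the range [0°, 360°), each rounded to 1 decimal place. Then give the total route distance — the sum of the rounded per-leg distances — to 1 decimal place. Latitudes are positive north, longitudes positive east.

Leg 1: φ1=0.1144517, φ2=0.3390424, Δφ=0.2245907, Δλ=-1.7895576 rad; a=sin²(Δφ/2)+cosφ1·cosφ2·sin²(Δλ/2)=0.5826728083; c=2·atan2(√a, √(1-a))=1.736904768; dist=6371·c=11065.820 ≈ 11065.8 km; running total=11065.8 km
Leg 1 bearing: y=sinΔλ·cosφ2=-0.92059732, x=cosφ1·sinφ2-sinφ1·cosφ2·cosΔλ=0.35378158; θ=atan2(y, x)=-68.9784° <0 so +360° → 291.0216° ≈ 291.0°
Leg 2: φ1=0.3390424, φ2=-0.1080865, Δφ=-0.4471289, Δλ=3.5944323 rad; a=sin²(Δφ/2)+cosφ1·cosφ2·sin²(Δλ/2)=0.9394743808; c=2·atan2(√a, √(1-a))=2.644449789; dist=6371·c=16847.790 ≈ 16847.8 km; running total=27913.6 km
Leg 2 bearing: y=sinΔλ·cosφ2=-0.43496750, x=cosφ1·sinφ2-sinφ1·cosφ2·cosΔλ=0.19558208; θ=atan2(y, x)=-65.7890° <0 so +360° → 294.2110° ≈ 294.2°
Leg 3: φ1=-0.1080865, φ2=0.7162290, Δφ=0.8243155, Δλ=-1.3583409 rad; a=sin²(Δφ/2)+cosφ1·cosφ2·sin²(Δλ/2)=0.4563520971; c=2·atan2(√a, √(1-a))=1.483389265; dist=6371·c=9450.673 ≈ 9450.7 km; running total=37364.3 km
Leg 3 bearing: y=sinΔλ·cosφ2=-0.73732760, x=cosφ1·sinφ2-sinφ1·cosφ2·cosΔλ=0.66987122; θ=atan2(y, x)=-47.7445° <0 so +360° → 312.2555° ≈ 312.3°
Leg 4: φ1=0.7162290, φ2=0.8520628, Δφ=0.1358337, Δλ=-0.4650604 rad; a=sin²(Δφ/2)+cosφ1·cosφ2·sin²(Δλ/2)=0.0309789254; c=2·atan2(√a, √(1-a))=0.353859952; dist=6371·c=2254.442 ≈ 2254.4 km; running total=39618.7 km
Leg 4 bearing: y=sinΔλ·cosφ2=-0.29529150, x=cosφ1·sinφ2-sinφ1·cosφ2·cosΔλ=0.18132803; θ=atan2(y, x)=-58.4474° <0 so +360° → 301.5526° ≈ 301.6°

Leg 1: dist=11065.8 km, bearing=291.0°
Leg 2: dist=16847.8 km, bearing=294.2°
Leg 3: dist=9450.7 km, bearing=312.3°
Leg 4: dist=2254.4 km, bearing=301.6°
Total: 39618.7 km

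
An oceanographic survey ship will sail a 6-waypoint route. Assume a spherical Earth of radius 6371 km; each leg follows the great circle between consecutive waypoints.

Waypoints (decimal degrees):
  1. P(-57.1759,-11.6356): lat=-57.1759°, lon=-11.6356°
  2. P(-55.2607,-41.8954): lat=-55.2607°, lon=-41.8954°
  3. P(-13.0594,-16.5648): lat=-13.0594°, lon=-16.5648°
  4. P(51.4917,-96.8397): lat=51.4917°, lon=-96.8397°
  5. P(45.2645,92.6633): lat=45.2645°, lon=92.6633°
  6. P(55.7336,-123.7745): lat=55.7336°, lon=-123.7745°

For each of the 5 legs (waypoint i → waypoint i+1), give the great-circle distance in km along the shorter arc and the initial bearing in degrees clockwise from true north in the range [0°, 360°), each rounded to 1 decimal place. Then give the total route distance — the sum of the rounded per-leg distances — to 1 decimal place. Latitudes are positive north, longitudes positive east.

Leg 1: dist=1867.3 km, bearing=263.7°
Leg 2: dist=5178.8 km, bearing=35.0°
Leg 3: dist=10481.8 km, bearing=322.0°
Leg 4: dist=9217.7 km, bearing=353.3°
Leg 5: dist=8277.3 km, bearing=20.3°
Total: 35022.9 km

Leg 1: φ1=-0.9979077, φ2=-0.9644812, Δφ=0.0334265, Δλ=-0.5281331 rad; a=sin²(Δφ/2)+cosφ1·cosφ2·sin²(Δλ/2)=0.0213225597; c=2·atan2(√a, √(1-a))=0.293092870; dist=6371·c=1867.295 ≈ 1867.3 km; running total=1867.3 km
Leg 1 bearing: y=sinΔλ·cosφ2=-0.28715642, x=cosφ1·sinφ2-sinφ1·cosφ2·cosΔλ=-0.03182486; θ=atan2(y, x)=-96.3241° <0 so +360° → 263.6759° ≈ 263.7°
Leg 2: φ1=-0.9644812, φ2=-0.2279295, Δφ=0.7365516, Δλ=0.4421024 rad; a=sin²(Δφ/2)+cosφ1·cosφ2·sin²(Δλ/2)=0.1562908381; c=2·atan2(√a, √(1-a))=0.812868028; dist=6371·c=5178.782 ≈ 5178.8 km; running total=7046.1 km
Leg 2 bearing: y=sinΔλ·cosφ2=0.41677512, x=cosφ1·sinφ2-sinφ1·cosφ2·cosΔλ=0.59477269; θ=atan2(y, x)=35.0201° ≈ 35.0°
Leg 3: φ1=-0.2279295, φ2=0.8986997, Δφ=1.1266292, Δλ=-1.4010613 rad; a=sin²(Δφ/2)+cosφ1·cosφ2·sin²(Δλ/2)=0.5371818846; c=2·atan2(√a, √(1-a))=1.645228805; dist=6371·c=10481.753 ≈ 10481.8 km; running total=17527.9 km
Leg 3 bearing: y=sinΔλ·cosφ2=-0.61368056, x=cosφ1·sinφ2-sinφ1·cosφ2·cosΔλ=0.78604465; θ=atan2(y, x)=-37.9799° <0 so +360° → 322.0201° ≈ 322.0°
Leg 4: φ1=0.8986997, φ2=0.7900146, Δφ=-0.1086851, Δλ=3.3074513 rad; a=sin²(Δφ/2)+cosφ1·cosφ2·sin²(Δλ/2)=0.4381706653; c=2·atan2(√a, √(1-a))=1.446820315; dist=6371·c=9217.692 ≈ 9217.7 km; running total=26745.6 km
Leg 4 bearing: y=sinΔλ·cosφ2=-0.11620262, x=cosφ1·sinφ2-sinφ1·cosφ2·cosΔλ=0.98549758; θ=atan2(y, x)=-6.7248° <0 so +360° → 353.2752° ≈ 353.3°
Leg 5: φ1=0.7900146, φ2=0.9727348, Δφ=0.1827203, Δλ=-3.7775522 rad; a=sin²(Δφ/2)+cosφ1·cosφ2·sin²(Δλ/2)=0.3658750177; c=2·atan2(√a, √(1-a))=1.299220371; dist=6371·c=8277.333 ≈ 8277.3 km; running total=35022.9 km
Leg 5 bearing: y=sinΔλ·cosφ2=0.33441837, x=cosφ1·sinφ2-sinφ1·cosφ2·cosΔλ=0.90344137; θ=atan2(y, x)=20.3126° ≈ 20.3°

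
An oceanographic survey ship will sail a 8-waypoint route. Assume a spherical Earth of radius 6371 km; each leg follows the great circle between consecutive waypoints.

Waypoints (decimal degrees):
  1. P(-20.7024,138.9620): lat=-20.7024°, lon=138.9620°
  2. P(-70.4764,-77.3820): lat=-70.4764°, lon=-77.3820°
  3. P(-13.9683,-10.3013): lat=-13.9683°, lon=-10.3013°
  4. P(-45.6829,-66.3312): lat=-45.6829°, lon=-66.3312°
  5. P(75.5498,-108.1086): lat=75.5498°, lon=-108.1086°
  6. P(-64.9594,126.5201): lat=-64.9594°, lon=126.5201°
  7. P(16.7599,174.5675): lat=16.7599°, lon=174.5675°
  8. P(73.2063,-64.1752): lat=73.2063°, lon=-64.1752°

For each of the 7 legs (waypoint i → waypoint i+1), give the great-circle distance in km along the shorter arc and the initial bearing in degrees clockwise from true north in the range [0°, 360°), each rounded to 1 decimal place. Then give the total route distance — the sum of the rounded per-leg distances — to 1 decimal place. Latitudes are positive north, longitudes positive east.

Leg 1: φ1=-0.3613250, φ2=-1.2300452, Δφ=-0.8687202, Δλ=-3.7759151 rad; a=sin²(Δφ/2)+cosφ1·cosφ2·sin²(Δλ/2)=0.4593077061; c=2·atan2(√a, √(1-a))=1.489321629; dist=6371·c=9488.468 ≈ 9488.5 km; running total=9488.5 km
Leg 1 bearing: y=sinΔλ·cosφ2=0.19805468, x=cosφ1·sinφ2-sinφ1·cosφ2·cosΔλ=-0.97680648; θ=atan2(y, x)=168.5382° ≈ 168.5°
Leg 2: φ1=-1.2300452, φ2=-0.2437928, Δφ=0.9862524, Δλ=1.1707791 rad; a=sin²(Δφ/2)+cosφ1·cosφ2·sin²(Δλ/2)=0.3230975899; c=2·atan2(√a, √(1-a))=1.209160400; dist=6371·c=7703.561 ≈ 7703.6 km; running total=17192.1 km
Leg 2 bearing: y=sinΔλ·cosφ2=0.89381817, x=cosφ1·sinφ2-sinφ1·cosφ2·cosΔλ=0.27551991; θ=atan2(y, x)=72.8681° ≈ 72.9°
Leg 3: φ1=-0.2437928, φ2=-0.7973170, Δφ=-0.5535242, Δλ=-0.9779062 rad; a=sin²(Δφ/2)+cosφ1·cosφ2·sin²(Δλ/2)=0.2242350849; c=2·atan2(√a, √(1-a))=0.986599211; dist=6371·c=6285.624 ≈ 6285.6 km; running total=23477.7 km
Leg 3 bearing: y=sinΔλ·cosφ2=-0.57939336, x=cosφ1·sinφ2-sinφ1·cosφ2·cosΔλ=-0.60009847; θ=atan2(y, x)=-136.0057° <0 so +360° → 223.9943° ≈ 224.0°
Leg 4: φ1=-0.7973170, φ2=1.3185928, Δφ=2.1159098, Δλ=-0.7291532 rad; a=sin²(Δφ/2)+cosφ1·cosφ2·sin²(Δλ/2)=0.7814208261; c=2·atan2(√a, √(1-a))=2.168616025; dist=6371·c=13816.253 ≈ 13816.3 km; running total=37294.0 km
Leg 4 bearing: y=sinΔλ·cosφ2=-0.16625207, x=cosφ1·sinφ2-sinφ1·cosφ2·cosΔλ=0.80967248; θ=atan2(y, x)=-11.6034° <0 so +360° → 348.3966° ≈ 348.4°
Leg 5: φ1=1.3185928, φ2=-1.1337554, Δφ=-2.4523482, Δλ=4.0950433 rad; a=sin²(Δφ/2)+cosφ1·cosφ2·sin²(Δλ/2)=0.9692434087; c=2·atan2(√a, √(1-a))=2.789018174; dist=6371·c=17768.835 ≈ 17768.8 km; running total=55062.8 km
Leg 5 bearing: y=sinΔλ·cosφ2=-0.34513406, x=cosφ1·sinφ2-sinφ1·cosφ2·cosΔλ=0.01117904; θ=atan2(y, x)=-88.1448° <0 so +360° → 271.8552° ≈ 271.9°
Leg 6: φ1=-1.1337554, φ2=0.2925154, Δφ=1.4262708, Δλ=0.8385853 rad; a=sin²(Δφ/2)+cosφ1·cosφ2·sin²(Δλ/2)=0.4951607190; c=2·atan2(√a, √(1-a))=1.561117614; dist=6371·c=9945.880 ≈ 9945.9 km; running total=65008.7 km
Leg 6 bearing: y=sinΔλ·cosφ2=0.71210699, x=cosφ1·sinφ2-sinφ1·cosφ2·cosΔλ=0.70200425; θ=atan2(y, x)=45.4093° ≈ 45.4°
Leg 7: φ1=0.2925154, φ2=1.2776910, Δφ=0.9851755, Δλ=-4.1668462 rad; a=sin²(Δφ/2)+cosφ1·cosφ2·sin²(Δλ/2)=0.4337435245; c=2·atan2(√a, √(1-a))=1.437892465; dist=6371·c=9160.813 ≈ 9160.8 km; running total=74169.5 km
Leg 7 bearing: y=sinΔλ·cosφ2=0.24698762, x=cosφ1·sinφ2-sinφ1·cosφ2·cosΔλ=0.95991533; θ=atan2(y, x)=14.4293° ≈ 14.4°

Leg 1: dist=9488.5 km, bearing=168.5°
Leg 2: dist=7703.6 km, bearing=72.9°
Leg 3: dist=6285.6 km, bearing=224.0°
Leg 4: dist=13816.3 km, bearing=348.4°
Leg 5: dist=17768.8 km, bearing=271.9°
Leg 6: dist=9945.9 km, bearing=45.4°
Leg 7: dist=9160.8 km, bearing=14.4°
Total: 74169.5 km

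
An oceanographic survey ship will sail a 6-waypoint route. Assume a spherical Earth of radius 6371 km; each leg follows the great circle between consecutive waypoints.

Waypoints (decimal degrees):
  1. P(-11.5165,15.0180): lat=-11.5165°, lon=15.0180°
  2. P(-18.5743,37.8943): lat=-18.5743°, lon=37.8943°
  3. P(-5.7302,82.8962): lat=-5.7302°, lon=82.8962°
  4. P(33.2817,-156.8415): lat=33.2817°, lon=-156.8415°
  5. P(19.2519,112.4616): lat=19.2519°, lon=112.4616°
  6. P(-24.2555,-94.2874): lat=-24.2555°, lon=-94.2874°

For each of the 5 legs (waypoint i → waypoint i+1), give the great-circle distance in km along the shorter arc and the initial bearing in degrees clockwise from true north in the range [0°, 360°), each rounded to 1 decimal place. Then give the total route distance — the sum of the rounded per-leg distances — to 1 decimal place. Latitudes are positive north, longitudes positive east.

Leg 1: dist=2576.0 km, bearing=110.5°
Leg 2: dist=5079.0 km, bearing=79.6°
Leg 3: dist=13153.6 km, bearing=55.1°
Leg 4: dist=8910.5 km, bearing=286.6°
Leg 5: dist=17201.8 km, bearing=106.2°
Total: 46920.9 km

Leg 1: φ1=-0.2010008, φ2=-0.3241827, Δφ=-0.1231818, Δλ=0.3992668 rad; a=sin²(Δφ/2)+cosφ1·cosφ2·sin²(Δλ/2)=0.0403165072; c=2·atan2(√a, √(1-a))=0.404327961; dist=6371·c=2575.973 ≈ 2576.0 km; running total=2576.0 km
Leg 1 bearing: y=sinΔλ·cosφ2=0.36849380, x=cosφ1·sinφ2-sinφ1·cosφ2·cosΔλ=-0.13775583; θ=atan2(y, x)=110.4975° ≈ 110.5°
Leg 2: φ1=-0.3241827, φ2=-0.1000109, Δφ=0.2241718, Δλ=0.7854313 rad; a=sin²(Δφ/2)+cosφ1·cosφ2·sin²(Δλ/2)=0.1506465312; c=2·atan2(√a, √(1-a))=0.797207877; dist=6371·c=5079.011 ≈ 5079.0 km; running total=7655.0 km
Leg 2 bearing: y=sinΔλ·cosφ2=0.70359676, x=cosφ1·sinφ2-sinφ1·cosφ2·cosΔλ=0.12946126; θ=atan2(y, x)=79.5742° ≈ 79.6°
Leg 3: φ1=-0.1000109, φ2=0.5808752, Δφ=0.6808861, Δλ=-4.1842122 rad; a=sin²(Δφ/2)+cosφ1·cosφ2·sin²(Δλ/2)=0.7369931123; c=2·atan2(√a, √(1-a))=2.064608680; dist=6371·c=13153.622 ≈ 13153.6 km; running total=20808.6 km
Leg 3 bearing: y=sinΔλ·cosφ2=0.72206109, x=cosφ1·sinφ2-sinφ1·cosφ2·cosΔλ=0.50394925; θ=atan2(y, x)=55.0876° ≈ 55.1°
Leg 4: φ1=0.5808752, φ2=0.3360090, Δφ=-0.2448662, Δλ=4.7002258 rad; a=sin²(Δφ/2)+cosφ1·cosφ2·sin²(Δλ/2)=0.4143312575; c=2·atan2(√a, √(1-a))=1.398609257; dist=6371·c=8910.540 ≈ 8910.5 km; running total=29719.1 km
Leg 4 bearing: y=sinΔλ·cosφ2=-0.94400825, x=cosφ1·sinφ2-sinφ1·cosφ2·cosΔλ=0.28194305; θ=atan2(y, x)=-73.3709° <0 so +360° → 286.6291° ≈ 286.6°
Leg 5: φ1=0.3360090, φ2=-0.4233383, Δφ=-0.7593474, Δλ=-3.6084508 rad; a=sin²(Δφ/2)+cosφ1·cosφ2·sin²(Δλ/2)=0.9520394810; c=2·atan2(√a, √(1-a))=2.700015958; dist=6371·c=17201.802 ≈ 17201.8 km; running total=46920.9 km
Leg 5 bearing: y=sinΔλ·cosφ2=0.41035072, x=cosφ1·sinφ2-sinφ1·cosφ2·cosΔλ=-0.11938810; θ=atan2(y, x)=106.2219° ≈ 106.2°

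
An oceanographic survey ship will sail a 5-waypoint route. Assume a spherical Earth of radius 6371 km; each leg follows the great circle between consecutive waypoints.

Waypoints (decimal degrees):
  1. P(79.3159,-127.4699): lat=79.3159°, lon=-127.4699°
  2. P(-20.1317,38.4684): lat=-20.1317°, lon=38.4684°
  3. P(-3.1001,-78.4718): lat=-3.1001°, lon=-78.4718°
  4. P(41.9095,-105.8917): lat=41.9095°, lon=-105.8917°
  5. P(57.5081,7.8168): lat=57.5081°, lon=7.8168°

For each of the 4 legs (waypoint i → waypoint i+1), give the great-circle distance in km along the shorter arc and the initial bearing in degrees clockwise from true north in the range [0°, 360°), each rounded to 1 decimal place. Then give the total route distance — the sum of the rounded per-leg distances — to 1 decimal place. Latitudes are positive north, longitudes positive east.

Leg 1: φ1=1.3843236, φ2=-0.3513644, Δφ=-1.7356881, Δλ=2.8961697 rad; a=sin²(Δφ/2)+cosφ1·cosφ2·sin²(Δλ/2)=0.7535318659; c=2·atan2(√a, √(1-a))=2.102570985; dist=6371·c=13395.480 ≈ 13395.5 km; running total=13395.5 km
Leg 1 bearing: y=sinΔλ·cosφ2=0.22812234, x=cosφ1·sinφ2-sinφ1·cosφ2·cosΔλ=0.83117181; θ=atan2(y, x)=15.3474° ≈ 15.3°
Leg 2: φ1=-0.3513644, φ2=-0.0541070, Δφ=0.2972575, Δλ=-2.0409915 rad; a=sin²(Δφ/2)+cosφ1·cosφ2·sin²(Δλ/2)=0.7030721017; c=2·atan2(√a, √(1-a))=1.989026935; dist=6371·c=12672.091 ≈ 12672.1 km; running total=26067.6 km
Leg 2 bearing: y=sinΔλ·cosφ2=-0.89017526, x=cosφ1·sinφ2-sinφ1·cosφ2·cosΔλ=-0.20648219; θ=atan2(y, x)=-103.0592° <0 so +360° → 256.9408° ≈ 256.9°
Leg 3: φ1=-0.0541070, φ2=0.7314588, Δφ=0.7855657, Δλ=-0.4785675 rad; a=sin²(Δφ/2)+cosφ1·cosφ2·sin²(Δλ/2)=0.1882481123; c=2·atan2(√a, √(1-a))=0.897580028; dist=6371·c=5718.482 ≈ 5718.5 km; running total=31786.1 km
Leg 3 bearing: y=sinΔλ·cosφ2=-0.34271051, x=cosφ1·sinφ2-sinφ1·cosφ2·cosΔλ=0.70270374; θ=atan2(y, x)=-25.9986° <0 so +360° → 334.0014° ≈ 334.0°
Leg 4: φ1=0.7314588, φ2=1.0037057, Δφ=0.2722469, Δλ=1.9845877 rad; a=sin²(Δφ/2)+cosφ1·cosφ2·sin²(Δλ/2)=0.2986709598; c=2·atan2(√a, √(1-a))=1.156377435; dist=6371·c=7367.281 ≈ 7367.3 km; running total=39153.4 km
Leg 4 bearing: y=sinΔλ·cosφ2=0.49184393, x=cosφ1·sinφ2-sinφ1·cosφ2·cosΔλ=0.77198187; θ=atan2(y, x)=32.5020° ≈ 32.5°

Leg 1: dist=13395.5 km, bearing=15.3°
Leg 2: dist=12672.1 km, bearing=256.9°
Leg 3: dist=5718.5 km, bearing=334.0°
Leg 4: dist=7367.3 km, bearing=32.5°
Total: 39153.4 km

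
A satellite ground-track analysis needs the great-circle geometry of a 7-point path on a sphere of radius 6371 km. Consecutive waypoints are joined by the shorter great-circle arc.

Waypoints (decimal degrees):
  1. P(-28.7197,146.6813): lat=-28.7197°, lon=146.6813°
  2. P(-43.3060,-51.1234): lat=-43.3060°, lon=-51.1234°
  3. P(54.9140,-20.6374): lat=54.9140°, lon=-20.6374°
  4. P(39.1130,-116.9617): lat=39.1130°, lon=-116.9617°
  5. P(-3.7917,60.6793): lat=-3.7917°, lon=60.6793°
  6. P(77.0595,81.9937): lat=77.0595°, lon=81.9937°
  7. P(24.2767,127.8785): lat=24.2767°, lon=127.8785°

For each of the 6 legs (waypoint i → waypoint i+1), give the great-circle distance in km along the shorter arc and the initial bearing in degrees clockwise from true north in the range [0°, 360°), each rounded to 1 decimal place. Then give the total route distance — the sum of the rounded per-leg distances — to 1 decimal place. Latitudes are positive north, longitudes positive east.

Leg 1: φ1=-0.5012533, φ2=-0.7558323, Δφ=-0.2545790, Δλ=-3.4523433 rad; a=sin²(Δφ/2)+cosφ1·cosφ2·sin²(Δλ/2)=0.6390121515; c=2·atan2(√a, √(1-a))=1.852533034; dist=6371·c=11802.488 ≈ 11802.5 km; running total=11802.5 km
Leg 1 bearing: y=sinΔλ·cosφ2=0.22251159, x=cosφ1·sinφ2-sinφ1·cosφ2·cosΔλ=-0.93444694; θ=atan2(y, x)=166.6061° ≈ 166.6°
Leg 2: φ1=-0.7558323, φ2=0.9584301, Δφ=1.7142624, Δλ=0.5320811 rad; a=sin²(Δφ/2)+cosφ1·cosφ2·sin²(Δλ/2)=0.6004005977; c=2·atan2(√a, √(1-a))=1.772972033; dist=6371·c=11295.605 ≈ 11295.6 km; running total=23098.1 km
Leg 2 bearing: y=sinΔλ·cosφ2=0.29161473, x=cosφ1·sinφ2-sinφ1·cosφ2·cosΔλ=0.93522175; θ=atan2(y, x)=17.3182° ≈ 17.3°
Leg 3: φ1=0.9584301, φ2=0.6826506, Δφ=-0.2757795, Δλ=-1.6811762 rad; a=sin²(Δφ/2)+cosφ1·cosφ2·sin²(Δλ/2)=0.2664544394; c=2·atan2(√a, √(1-a))=1.084798227; dist=6371·c=6911.2495 ≈ 6911.2 km; running total=30009.3 km
Leg 3 bearing: y=sinΔλ·cosφ2=-0.77118140, x=cosφ1·sinφ2-sinφ1·cosφ2·cosΔλ=0.43255651; θ=atan2(y, x)=-60.7119° <0 so +360° → 299.2881° ≈ 299.3°
Leg 4: φ1=0.6826506, φ2=-0.0661776, Δφ=-0.7488283, Δλ=3.1004203 rad; a=sin²(Δφ/2)+cosφ1·cosφ2·sin²(Δλ/2)=0.9076333022; c=2·atan2(√a, √(1-a))=2.523985761; dist=6371·c=16080.313 ≈ 16080.3 km; running total=46089.6 km
Leg 4 bearing: y=sinΔλ·cosφ2=0.04107059, x=cosφ1·sinφ2-sinφ1·cosφ2·cosΔλ=0.57762754; θ=atan2(y, x)=4.0670° ≈ 4.1°
Leg 5: φ1=-0.0661776, φ2=1.3449420, Δφ=1.4111196, Δλ=0.3720065 rad; a=sin²(Δφ/2)+cosφ1·cosφ2·sin²(Δλ/2)=0.4281424575; c=2·atan2(√a, √(1-a))=1.426581871; dist=6371·c=9088.753 ≈ 9088.8 km; running total=55178.4 km
Leg 5 bearing: y=sinΔλ·cosφ2=0.08139858, x=cosφ1·sinφ2-sinφ1·cosφ2·cosΔλ=0.98626581; θ=atan2(y, x)=4.7180° ≈ 4.7°
Leg 6: φ1=1.3449420, φ2=0.4237083, Δφ=-0.9212336, Δλ=0.8008408 rad; a=sin²(Δφ/2)+cosφ1·cosφ2·sin²(Δλ/2)=0.2285990692; c=2·atan2(√a, √(1-a))=0.997026698; dist=6371·c=6352.057 ≈ 6352.1 km; running total=61530.5 km
Leg 6 bearing: y=sinΔλ·cosφ2=0.65445447, x=cosφ1·sinφ2-sinφ1·cosφ2·cosΔλ=-0.52636061; θ=atan2(y, x)=128.8088° ≈ 128.8°

Leg 1: dist=11802.5 km, bearing=166.6°
Leg 2: dist=11295.6 km, bearing=17.3°
Leg 3: dist=6911.2 km, bearing=299.3°
Leg 4: dist=16080.3 km, bearing=4.1°
Leg 5: dist=9088.8 km, bearing=4.7°
Leg 6: dist=6352.1 km, bearing=128.8°
Total: 61530.5 km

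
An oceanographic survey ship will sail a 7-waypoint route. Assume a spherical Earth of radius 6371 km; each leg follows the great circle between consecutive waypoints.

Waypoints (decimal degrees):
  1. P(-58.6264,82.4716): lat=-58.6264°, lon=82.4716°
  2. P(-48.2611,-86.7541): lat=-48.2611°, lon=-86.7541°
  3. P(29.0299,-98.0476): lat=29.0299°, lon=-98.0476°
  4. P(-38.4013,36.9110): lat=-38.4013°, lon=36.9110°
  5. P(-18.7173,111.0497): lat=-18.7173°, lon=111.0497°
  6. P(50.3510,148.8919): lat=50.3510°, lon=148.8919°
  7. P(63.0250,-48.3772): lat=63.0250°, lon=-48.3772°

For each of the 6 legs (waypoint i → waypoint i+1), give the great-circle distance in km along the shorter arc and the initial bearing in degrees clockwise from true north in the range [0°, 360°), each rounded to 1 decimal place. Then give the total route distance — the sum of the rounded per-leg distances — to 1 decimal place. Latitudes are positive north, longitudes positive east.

Leg 1: dist=8089.0 km, bearing=187.5°
Leg 2: dist=8667.9 km, bearing=349.9°
Leg 3: dist=15764.9 km, bearing=116.3°
Leg 4: dist=7370.5 km, bearing=95.7°
Leg 5: dist=8527.9 km, bearing=23.7°
Leg 6: dist=7317.4 km, bearing=8.5°
Total: 55737.6 km

Leg 1: φ1=-1.0232237, φ2=-0.8423151, Δφ=0.1809086, Δλ=-2.9535456 rad; a=sin²(Δφ/2)+cosφ1·cosφ2·sin²(Δλ/2)=0.3516982646; c=2·atan2(√a, √(1-a))=1.269662219; dist=6371·c=8089.018 ≈ 8089.0 km; running total=8089.0 km
Leg 1 bearing: y=sinΔλ·cosφ2=-0.12445336, x=cosφ1·sinφ2-sinφ1·cosφ2·cosΔλ=-0.94685677; θ=atan2(y, x)=-172.5121° <0 so +360° → 187.4879° ≈ 187.5°
Leg 2: φ1=-0.8423151, φ2=0.5066673, Δφ=1.3489824, Δλ=-0.1971088 rad; a=sin²(Δφ/2)+cosφ1·cosφ2·sin²(Δλ/2)=0.3956359000; c=2·atan2(√a, √(1-a))=1.360521992; dist=6371·c=8667.886 ≈ 8667.9 km; running total=16756.9 km
Leg 2 bearing: y=sinΔλ·cosφ2=-0.17123149, x=cosφ1·sinφ2-sinφ1·cosφ2·cosΔλ=0.96286672; θ=atan2(y, x)=-10.0838° <0 so +360° → 349.9162° ≈ 349.9°
Leg 3: φ1=0.5066673, φ2=-0.6702291, Δφ=-1.1768965, Δλ=2.3554719 rad; a=sin²(Δφ/2)+cosφ1·cosφ2·sin²(Δλ/2)=0.8928030757; c=2·atan2(√a, √(1-a))=2.474471521; dist=6371·c=15764.858 ≈ 15764.9 km; running total=32521.8 km
Leg 3 bearing: y=sinΔλ·cosφ2=0.55454525, x=cosφ1·sinφ2-sinφ1·cosφ2·cosΔλ=-0.27441308; θ=atan2(y, x)=116.3282° ≈ 116.3°
Leg 4: φ1=-0.6702291, φ2=-0.3266785, Δφ=0.3435506, Δλ=1.2939644 rad; a=sin²(Δφ/2)+cosφ1·cosφ2·sin²(Δλ/2)=0.2989045833; c=2·atan2(√a, √(1-a))=1.156887835; dist=6371·c=7370.532 ≈ 7370.5 km; running total=39892.3 km
Leg 4 bearing: y=sinΔλ·cosφ2=0.91105316, x=cosφ1·sinφ2-sinφ1·cosφ2·cosΔλ=-0.09069000; θ=atan2(y, x)=95.6847° ≈ 95.7°
Leg 5: φ1=-0.3266785, φ2=0.8787907, Δφ=1.2054692, Δλ=0.6604710 rad; a=sin²(Δφ/2)+cosφ1·cosφ2·sin²(Δλ/2)=0.3849175788; c=2·atan2(√a, √(1-a))=1.338549257; dist=6371·c=8527.897 ≈ 8527.9 km; running total=48420.2 km
Leg 5 bearing: y=sinΔλ·cosφ2=0.39145663, x=cosφ1·sinφ2-sinφ1·cosφ2·cosΔλ=0.89094660; θ=atan2(y, x)=23.7193° ≈ 23.7°
Leg 6: φ1=0.8787907, φ2=1.0999938, Δφ=0.2212030, Δλ=-3.4429953 rad; a=sin²(Δφ/2)+cosφ1·cosφ2·sin²(Δλ/2)=0.2950945626; c=2·atan2(√a, √(1-a))=1.148549610; dist=6371·c=7317.410 ≈ 7317.4 km; running total=55737.6 km
Leg 6 bearing: y=sinΔλ·cosφ2=0.13465616, x=cosφ1·sinφ2-sinφ1·cosφ2·cosΔλ=0.90217668; θ=atan2(y, x)=8.4891° ≈ 8.5°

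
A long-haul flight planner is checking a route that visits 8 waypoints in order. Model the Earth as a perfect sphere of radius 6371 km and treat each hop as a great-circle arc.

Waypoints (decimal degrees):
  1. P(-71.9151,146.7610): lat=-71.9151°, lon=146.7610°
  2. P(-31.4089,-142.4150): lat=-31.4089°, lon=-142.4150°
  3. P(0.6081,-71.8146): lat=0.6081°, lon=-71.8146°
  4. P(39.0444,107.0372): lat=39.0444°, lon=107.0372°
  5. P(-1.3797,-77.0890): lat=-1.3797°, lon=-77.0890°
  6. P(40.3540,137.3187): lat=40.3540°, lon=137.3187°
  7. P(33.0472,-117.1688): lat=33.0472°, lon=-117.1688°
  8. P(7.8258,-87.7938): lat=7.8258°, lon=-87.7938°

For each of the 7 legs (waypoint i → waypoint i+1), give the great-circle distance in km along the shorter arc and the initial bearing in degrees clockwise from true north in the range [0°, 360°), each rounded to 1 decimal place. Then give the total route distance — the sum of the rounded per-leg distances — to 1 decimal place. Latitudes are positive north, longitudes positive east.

Leg 1: φ1=-1.2551553, φ2=-0.5481887, Δφ=0.7069666, Δλ=-5.0470733 rad; a=sin²(Δφ/2)+cosφ1·cosφ2·sin²(Δλ/2)=0.2087893179; c=2·atan2(√a, √(1-a))=0.949092082; dist=6371·c=6046.666 ≈ 6046.7 km; running total=6046.7 km
Leg 1 bearing: y=sinΔλ·cosφ2=0.80611426, x=cosφ1·sinφ2-sinφ1·cosφ2·cosΔλ=0.10471460; θ=atan2(y, x)=82.5987° ≈ 82.6°
Leg 2: φ1=-0.5481887, φ2=0.0106133, Δφ=0.5588021, Δλ=1.2322094 rad; a=sin²(Δφ/2)+cosφ1·cosφ2·sin²(Δλ/2)=0.3610315160; c=2·atan2(√a, √(1-a))=1.289150538; dist=6371·c=8213.178 ≈ 8213.2 km; running total=14259.9 km
Leg 2 bearing: y=sinΔλ·cosφ2=0.94317185, x=cosφ1·sinφ2-sinφ1·cosφ2·cosΔλ=0.18214801; θ=atan2(y, x)=79.0694° ≈ 79.1°
Leg 3: φ1=0.0106133, φ2=0.6814533, Δφ=0.6708400, Δλ=3.1215528 rad; a=sin²(Δφ/2)+cosφ1·cosφ2·sin²(Δλ/2)=0.8848864558; c=2·atan2(√a, √(1-a))=2.449281641; dist=6371·c=15604.373 ≈ 15604.4 km; running total=29864.3 km
Leg 3 bearing: y=sinΔλ·cosφ2=0.01556309, x=cosφ1·sinφ2-sinφ1·cosφ2·cosΔλ=0.63812809; θ=atan2(y, x)=1.3971° ≈ 1.4°
Leg 4: φ1=0.6814533, φ2=-0.0240803, Δφ=-0.7055336, Δλ=-3.2136084 rad; a=sin²(Δφ/2)+cosφ1·cosφ2·sin²(Δλ/2)=0.8947938097; c=2·atan2(√a, √(1-a))=2.480933007; dist=6371·c=15806.024 ≈ 15806.0 km; running total=45670.3 km
Leg 4 bearing: y=sinΔλ·cosφ2=0.07193268, x=cosφ1·sinφ2-sinφ1·cosφ2·cosΔλ=0.60940716; θ=atan2(y, x)=6.7319° ≈ 6.7°
Leg 5: φ1=-0.0240803, φ2=0.7043102, Δφ=0.7283905, Δλ=3.7421203 rad; a=sin²(Δφ/2)+cosφ1·cosφ2·sin²(Δλ/2)=0.8220676126; c=2·atan2(√a, √(1-a))=2.270688516; dist=6371·c=14466.557 ≈ 14466.6 km; running total=60136.9 km
Leg 5 bearing: y=sinΔλ·cosφ2=-0.43062235, x=cosφ1·sinφ2-sinφ1·cosφ2·cosΔλ=0.63218209; θ=atan2(y, x)=-34.2614° <0 so +360° → 325.7386° ≈ 325.7°
Leg 6: φ1=0.7043102, φ2=0.5767824, Δφ=-0.1275277, Δλ=-4.4416448 rad; a=sin²(Δφ/2)+cosφ1·cosφ2·sin²(Δλ/2)=0.4088668184; c=2·atan2(√a, √(1-a))=1.387505392; dist=6371·c=8839.797 ≈ 8839.8 km; running total=68976.7 km
Leg 6 bearing: y=sinΔλ·cosφ2=0.80768698, x=cosφ1·sinφ2-sinφ1·cosφ2·cosΔλ=0.56073230; θ=atan2(y, x)=55.2299° ≈ 55.2°
Leg 7: φ1=0.5767824, φ2=0.1365860, Δφ=-0.4401965, Δλ=0.5126905 rad; a=sin²(Δφ/2)+cosφ1·cosφ2·sin²(Δλ/2)=0.1010501057; c=2·atan2(√a, √(1-a))=0.646993338; dist=6371·c=4121.995 ≈ 4122.0 km; running total=73098.7 km
Leg 7 bearing: y=sinΔλ·cosφ2=0.48595514, x=cosφ1·sinφ2-sinφ1·cosφ2·cosΔλ=-0.35665604; θ=atan2(y, x)=126.2760° ≈ 126.3°

Leg 1: dist=6046.7 km, bearing=82.6°
Leg 2: dist=8213.2 km, bearing=79.1°
Leg 3: dist=15604.4 km, bearing=1.4°
Leg 4: dist=15806.0 km, bearing=6.7°
Leg 5: dist=14466.6 km, bearing=325.7°
Leg 6: dist=8839.8 km, bearing=55.2°
Leg 7: dist=4122.0 km, bearing=126.3°
Total: 73098.7 km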